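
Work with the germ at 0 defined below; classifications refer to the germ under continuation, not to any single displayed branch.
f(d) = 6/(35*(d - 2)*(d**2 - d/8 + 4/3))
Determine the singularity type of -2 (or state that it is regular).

Denominator factors: d**2 - d/8 + 4/3 = 67/12 at d = -2; d - 2 = -4 at d = -2 — none vanishes.
So the germ continues analytically to -2.

The point is a regular point.


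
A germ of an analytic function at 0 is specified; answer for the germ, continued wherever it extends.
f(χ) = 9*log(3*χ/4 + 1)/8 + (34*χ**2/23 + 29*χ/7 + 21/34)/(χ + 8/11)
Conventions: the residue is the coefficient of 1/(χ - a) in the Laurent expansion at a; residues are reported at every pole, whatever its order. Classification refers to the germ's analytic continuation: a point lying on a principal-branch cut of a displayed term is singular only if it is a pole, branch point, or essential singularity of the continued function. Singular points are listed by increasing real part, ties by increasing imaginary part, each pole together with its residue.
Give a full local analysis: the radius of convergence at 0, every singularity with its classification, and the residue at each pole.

Radius of convergence at 0: 8/11.
At -4/3: a logarithmic branch point.
At -8/11: a pole of order 1; residue -1068675/662354.

Denominator factor (χ + 8/11): pole of order 1 at -8/11, modulus 8/11.
Branch term (9/8)*log(1 - χ/(-4/3)): its argument vanishes at χ = -4/3, a logarithmic branch point, modulus 4/3.
The radius of convergence is the smallest modulus among the singular points: 8/11.
The branch term is analytic at -8/11 and contributes nothing to the residue; only the rational part matters.
At the order-1 pole -8/11 set g(χ) = (χ - (-8/11))*(rational part) = 34*χ**2/23 + 29*χ/7 + 21/34.
Simple pole: residue = g(a) at a = -8/11, which is -1068675/662354.
List the singular points by increasing real part (a conjugate pair: the negative imaginary part first).


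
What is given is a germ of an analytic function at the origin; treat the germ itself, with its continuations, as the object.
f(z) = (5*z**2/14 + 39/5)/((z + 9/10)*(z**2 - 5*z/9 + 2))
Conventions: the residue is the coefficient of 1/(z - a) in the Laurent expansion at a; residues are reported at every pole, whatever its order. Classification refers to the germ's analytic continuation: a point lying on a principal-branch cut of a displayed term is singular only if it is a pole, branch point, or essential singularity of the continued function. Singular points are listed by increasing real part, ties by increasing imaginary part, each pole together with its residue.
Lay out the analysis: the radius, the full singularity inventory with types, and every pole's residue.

Denominator factor (z + 9/10): pole of order 1 at -9/10, modulus 9/10.
Denominator factor (z**2 - 5*z/9 + 2): discriminant -623/81, complex-conjugate roots (5/18) + ((1/18)*sqrt(623))*i and (5/18) - ((1/18)*sqrt(623))*i; poles of order 1, moduli sqrt(2) and sqrt(2).
The radius of convergence is the smallest modulus among the singular points: 9/10.
At the order-1 pole -9/10 set g(z) = (z - (-9/10))*f(z) = (5*z**2/14 + 39/5)/(z**2 - 5*z/9 + 2).
Simple pole: residue = g(a) at a = -9/10, which is 11325/4634.
The factor z**2 - 5*z/9 + 2 splits as (z - a)(z - a') with a = (5/18) - ((1/18)*sqrt(623))*i, a' = (5/18) + ((1/18)*sqrt(623))*i. At the order-1 pole a set g(z) = (z - a)*f(z) = [(5*z**2/14 + 39/5)/(z + 9/10)] / (z - a').
Simple pole: residue = g(a) at a = (5/18) - ((1/18)*sqrt(623))*i, which is (-4835/4634) + ((110777/2886982)*sqrt(623))*i.
The factor z**2 - 5*z/9 + 2 splits as (z - a)(z - a') with a = (5/18) + ((1/18)*sqrt(623))*i, a' = (5/18) - ((1/18)*sqrt(623))*i. At the order-1 pole a set g(z) = (z - a)*f(z) = [(5*z**2/14 + 39/5)/(z + 9/10)] / (z - a').
Simple pole: residue = g(a) at a = (5/18) + ((1/18)*sqrt(623))*i, which is (-4835/4634) - ((110777/2886982)*sqrt(623))*i.
List the singular points by increasing real part (a conjugate pair: the negative imaginary part first).

Radius of convergence at 0: 9/10.
At -9/10: a pole of order 1; residue 11325/4634.
At (5/18) - ((1/18)*sqrt(623))*i: a pole of order 1; residue (-4835/4634) + ((110777/2886982)*sqrt(623))*i.
At (5/18) + ((1/18)*sqrt(623))*i: a pole of order 1; residue (-4835/4634) - ((110777/2886982)*sqrt(623))*i.


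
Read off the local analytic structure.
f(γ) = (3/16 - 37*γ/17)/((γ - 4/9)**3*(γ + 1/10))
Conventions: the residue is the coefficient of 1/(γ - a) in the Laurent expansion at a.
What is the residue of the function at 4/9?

At the order-3 pole 4/9 set g(γ) = (γ - (4/9))^3*f(γ) = (3/16 - 37*γ/17)/(γ + 1/10).
Order-3 pole: residue = g''(a)/2; g''(4/9) = 10041975/2000033, so the residue is 10041975/4000066.

The residue is 10041975/4000066.


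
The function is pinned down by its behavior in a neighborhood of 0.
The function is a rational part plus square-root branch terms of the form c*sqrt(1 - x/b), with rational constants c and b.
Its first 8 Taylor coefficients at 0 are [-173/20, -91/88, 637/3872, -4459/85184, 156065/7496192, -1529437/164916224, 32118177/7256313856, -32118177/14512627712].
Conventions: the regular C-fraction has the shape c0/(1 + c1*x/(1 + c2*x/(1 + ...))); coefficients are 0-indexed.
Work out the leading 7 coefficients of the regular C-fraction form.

The regular C-fraction coefficients are [-173/20, -455/3806, 2121/7612, 1211/13332, 3031/13332, 2121/19052, 3941/19052].

Taylor coefficients (read off): a_0 = -173/20, a_1 = -91/88, a_2 = 637/3872, a_3 = -4459/85184, a_4 = 156065/7496192, a_5 = -1529437/164916224, a_6 = 32118177/7256313856.
c0 = a_0 = -173/20. Peel one level at a time: if S = 1 + c*x/S' with S'(0) = 1, then c is the x-coefficient of S and S' = c*x/(S - 1).
S_1 = c0/f = 1 + (-455/3806)*x + (965055/28971272)*x^2 + ...; c1 = -455/3806.
S_2 = c1*x/(S_1 - 1) = 1 + (2121/7612)*x + (-49/1936)*x^2 + ...; c2 = 2121/7612.
S_3 = c2*x/(S_2 - 1) = 1 + (1211/13332)*x + (-3670541/177742224)*x^2 + ...; c3 = 1211/13332.
S_4 = c3*x/(S_3 - 1) = 1 + (3031/13332)*x + (-49/1936)*x^2 + ...; c4 = 3031/13332.
S_5 = c4*x/(S_4 - 1) = 1 + (2121/19052)*x + (-8358861/362978704)*x^2 + ...; c5 = 2121/19052.
S_6 = c5*x/(S_5 - 1) = 1 + (3941/19052)*x + ...; c6 = 3941/19052.


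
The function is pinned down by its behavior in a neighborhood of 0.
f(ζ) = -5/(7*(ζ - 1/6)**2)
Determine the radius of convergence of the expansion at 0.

The radius of convergence is 1/6.

Denominator factor (ζ - 1/6)^2: pole of order 2 at 1/6, modulus 1/6.
The radius of convergence is the smallest modulus among the singular points: 1/6.


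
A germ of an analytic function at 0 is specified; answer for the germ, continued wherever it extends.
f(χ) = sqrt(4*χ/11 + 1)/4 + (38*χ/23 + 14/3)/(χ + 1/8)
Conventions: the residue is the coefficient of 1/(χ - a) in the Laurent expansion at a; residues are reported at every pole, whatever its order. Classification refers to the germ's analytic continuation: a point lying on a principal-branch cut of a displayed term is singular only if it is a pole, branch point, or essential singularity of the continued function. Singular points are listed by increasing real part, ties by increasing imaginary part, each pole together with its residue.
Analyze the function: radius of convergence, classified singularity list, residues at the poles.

Radius of convergence at 0: 1/8.
At -11/4: an algebraic (square-root) branch point.
At -1/8: a pole of order 1; residue 1231/276.

Denominator factor (χ + 1/8): pole of order 1 at -1/8, modulus 1/8.
Branch term (1/4)*sqrt(1 - χ/(-11/4)): its argument vanishes at χ = -11/4, a square-root branch point, modulus 11/4.
The radius of convergence is the smallest modulus among the singular points: 1/8.
The branch term is analytic at -1/8 and contributes nothing to the residue; only the rational part matters.
At the order-1 pole -1/8 set g(χ) = (χ - (-1/8))*(rational part) = 38*χ/23 + 14/3.
Simple pole: residue = g(a) at a = -1/8, which is 1231/276.
List the singular points by increasing real part (a conjugate pair: the negative imaginary part first).


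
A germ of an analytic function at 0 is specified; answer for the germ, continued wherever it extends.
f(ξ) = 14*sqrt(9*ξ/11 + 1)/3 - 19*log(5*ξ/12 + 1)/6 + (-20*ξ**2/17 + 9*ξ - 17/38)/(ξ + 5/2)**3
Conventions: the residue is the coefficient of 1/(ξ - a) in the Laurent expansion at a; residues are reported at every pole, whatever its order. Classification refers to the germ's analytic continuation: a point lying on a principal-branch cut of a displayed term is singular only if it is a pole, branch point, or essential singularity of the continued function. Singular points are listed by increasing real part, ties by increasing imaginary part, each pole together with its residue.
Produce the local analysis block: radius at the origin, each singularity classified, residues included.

Radius of convergence at 0: 11/9.
At -5/2: a pole of order 3; residue -20/17.
At -12/5: a logarithmic branch point.
At -11/9: an algebraic (square-root) branch point.

Denominator factor (ξ + 5/2)^3: pole of order 3 at -5/2, modulus 5/2.
Branch term (14/3)*sqrt(1 - ξ/(-11/9)): its argument vanishes at ξ = -11/9, a square-root branch point, modulus 11/9.
Branch term (-19/6)*log(1 - ξ/(-12/5)): its argument vanishes at ξ = -12/5, a logarithmic branch point, modulus 12/5.
The radius of convergence is the smallest modulus among the singular points: 11/9.
The branch terms are analytic at -5/2 and contribute nothing to the residue; only the rational part matters.
At the order-3 pole -5/2 set g(ξ) = (ξ - (-5/2))^3*(rational part) = -20*ξ**2/17 + 9*ξ - 17/38.
Order-3 pole: residue = g''(a)/2; g''(-5/2) = -40/17, so the residue is -20/17.
List the singular points by increasing real part (a conjugate pair: the negative imaginary part first).


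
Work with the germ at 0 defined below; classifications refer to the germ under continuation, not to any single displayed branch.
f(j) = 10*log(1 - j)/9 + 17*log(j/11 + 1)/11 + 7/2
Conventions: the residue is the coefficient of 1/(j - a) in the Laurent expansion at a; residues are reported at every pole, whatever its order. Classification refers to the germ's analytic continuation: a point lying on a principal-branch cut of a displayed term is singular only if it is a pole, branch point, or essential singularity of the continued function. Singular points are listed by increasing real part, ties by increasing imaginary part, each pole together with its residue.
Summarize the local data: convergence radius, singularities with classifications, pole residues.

Branch term (10/9)*log(1 - j/(1)): its argument vanishes at j = 1, a logarithmic branch point, modulus 1.
Branch term (17/11)*log(1 - j/(-11)): its argument vanishes at j = -11, a logarithmic branch point, modulus 11.
The radius of convergence is the smallest modulus among the singular points: 1.
List the singular points by increasing real part (a conjugate pair: the negative imaginary part first).

Radius of convergence at 0: 1.
At -11: a logarithmic branch point.
At 1: a logarithmic branch point.


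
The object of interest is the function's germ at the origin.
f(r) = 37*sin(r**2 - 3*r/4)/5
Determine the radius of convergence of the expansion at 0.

The radius of convergence is infinite.

The factor sin(r**2 - 3*r/4) is entire and contributes no finite singular point.
The polynomial part has no poles.
No finite singular points: the Taylor series at 0 converges everywhere.


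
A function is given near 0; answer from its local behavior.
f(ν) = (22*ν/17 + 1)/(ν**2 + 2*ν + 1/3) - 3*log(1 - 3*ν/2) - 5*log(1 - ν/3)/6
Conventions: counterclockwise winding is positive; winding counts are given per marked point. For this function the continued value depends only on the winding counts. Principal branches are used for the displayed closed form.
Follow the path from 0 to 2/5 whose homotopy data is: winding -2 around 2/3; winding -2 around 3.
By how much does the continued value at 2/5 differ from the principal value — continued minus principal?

Continued minus principal equals (46/3)*pi*i.

The rational part is single-valued and drops out of the difference; each branch term changes only by its own monodromy.
(-5/6)*log(1 - ν/(3)): each positive loop around 3 adds 2*pi*i to the log, so winding -2 contributes (-5/6)*(-2)*2*pi*i = (10/3)*pi*i.
(-3)*log(1 - ν/(2/3)): each positive loop around 2/3 adds 2*pi*i to the log, so winding -2 contributes (-3)*(-2)*2*pi*i = (12)*pi*i.
Summing the contributions at ν = 2/5 gives (46/3)*pi*i.


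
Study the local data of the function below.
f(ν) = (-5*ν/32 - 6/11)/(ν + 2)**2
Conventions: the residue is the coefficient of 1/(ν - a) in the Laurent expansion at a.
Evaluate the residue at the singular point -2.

The residue is -5/32.

At the order-2 pole -2 set g(ν) = (ν - (-2))^2*f(ν) = -5*ν/32 - 6/11.
Order-2 pole: residue = g'(a); g'(-2) = -5/32, so the residue is -5/32.


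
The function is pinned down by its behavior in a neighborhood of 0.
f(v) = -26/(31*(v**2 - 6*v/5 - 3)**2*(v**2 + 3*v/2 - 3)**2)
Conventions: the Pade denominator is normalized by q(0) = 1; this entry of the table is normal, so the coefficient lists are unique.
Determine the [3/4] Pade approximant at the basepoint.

Taylor coefficients needed (expand at 0): a_0 = -26/2511, a_1 = -26/12555, a_2 = -6877/376650, a_3 = -4459/941625, a_4 = -495053/22599000, a_5 = -1315717/188325000, a_6 = -763079057/33898500000, a_7 = -359644181/42373125000.
Write the denominator as Q(v) = 1 + q1*v + q2*v^2 + q3*v^3 + q4*v^4. Requiring Q*f - P = O(v^8) with deg P <= 3 kills the coefficients of v^4..v^7 in Q*f:
  v^4: a_4 + q1*a_3 + q2*a_2 + q3*a_1 + q4*a_0 = 0, i.e. -495053/22599000 + (-4459/941625)*q1 + (-6877/376650)*q2 + (-26/12555)*q3 + (-26/2511)*q4 = 0.
  v^5: a_5 + q1*a_4 + q2*a_3 + q3*a_2 + q4*a_1 = 0, i.e. -1315717/188325000 + (-495053/22599000)*q1 + (-4459/941625)*q2 + (-6877/376650)*q3 + (-26/12555)*q4 = 0.
  v^6: a_6 + q1*a_5 + q2*a_4 + q3*a_3 + q4*a_2 = 0, i.e. -763079057/33898500000 + (-1315717/188325000)*q1 + (-495053/22599000)*q2 + (-4459/941625)*q3 + (-6877/376650)*q4 = 0.
  v^7: a_7 + q1*a_6 + q2*a_5 + q3*a_4 + q4*a_3 = 0, i.e. -359644181/42373125000 + (-763079057/33898500000)*q1 + (-1315717/188325000)*q2 + (-495053/22599000)*q3 + (-4459/941625)*q4 = 0.
Solving this linear system: q1 = -45182187/364117735, q2 = -100937225207/65541192300, q3 = 122277641/1310823846, q4 = 250937522041/393247153800.
The numerator is Q*f truncated at degree 3: P0 = a_0 = -26/2511; P1 = a_1 + q1*a_0 = -143735072/182859926517; P2 = a_2 + q1*a_1 + q2*a_0 = -9580363/4662151101; P3 = a_3 + q1*a_2 + q2*a_1 + q3*a_0 = -45060392/182859926517.

The Pade approximant has numerator coefficients [-26/2511, -143735072/182859926517, -9580363/4662151101, -45060392/182859926517]; denominator coefficients [1, -45182187/364117735, -100937225207/65541192300, 122277641/1310823846, 250937522041/393247153800].


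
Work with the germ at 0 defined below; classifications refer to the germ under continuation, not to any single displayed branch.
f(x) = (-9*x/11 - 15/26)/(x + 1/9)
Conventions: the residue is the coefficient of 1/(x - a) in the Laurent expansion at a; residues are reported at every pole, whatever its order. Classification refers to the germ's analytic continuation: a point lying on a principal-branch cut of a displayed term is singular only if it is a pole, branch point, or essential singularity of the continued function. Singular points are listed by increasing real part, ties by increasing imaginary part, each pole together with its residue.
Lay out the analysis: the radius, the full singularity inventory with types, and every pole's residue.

Radius of convergence at 0: 1/9.
At -1/9: a pole of order 1; residue -139/286.

Denominator factor (x + 1/9): pole of order 1 at -1/9, modulus 1/9.
The radius of convergence is the smallest modulus among the singular points: 1/9.
At the order-1 pole -1/9 set g(x) = (x - (-1/9))*f(x) = -9*x/11 - 15/26.
Simple pole: residue = g(a) at a = -1/9, which is -139/286.


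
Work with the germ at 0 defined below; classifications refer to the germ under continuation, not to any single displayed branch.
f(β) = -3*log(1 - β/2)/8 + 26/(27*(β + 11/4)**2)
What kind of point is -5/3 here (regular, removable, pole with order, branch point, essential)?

Denominator factors: β + 11/4 = 13/12 at β = -5/3 — none vanishes.
Branch term log(1 - β/(2)): argument at -5/3 is 11/6, nonzero, so -5/3 is not its branch point (a point on a principal cut is still regular for the continued germ).
So the germ continues analytically to -5/3.

The point is a regular point.


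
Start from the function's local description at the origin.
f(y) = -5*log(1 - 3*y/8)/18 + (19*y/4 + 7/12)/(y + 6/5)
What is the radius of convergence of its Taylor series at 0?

The radius of convergence is 6/5.

Denominator factor (y + 6/5): pole of order 1 at -6/5, modulus 6/5.
Branch term (-5/18)*log(1 - y/(8/3)): its argument vanishes at y = 8/3, a logarithmic branch point, modulus 8/3.
The radius of convergence is the smallest modulus among the singular points: 6/5.


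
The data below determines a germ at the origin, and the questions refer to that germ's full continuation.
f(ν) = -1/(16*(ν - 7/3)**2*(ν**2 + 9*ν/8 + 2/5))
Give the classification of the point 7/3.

The point is a pole of order 2.

The denominator factor ν - 7/3 vanishes at 7/3 and appears to the power 2; the numerator there equals -1/16, nonzero, and no other factor vanishes.
Hence a pole whose order is the multiplicity, 2.


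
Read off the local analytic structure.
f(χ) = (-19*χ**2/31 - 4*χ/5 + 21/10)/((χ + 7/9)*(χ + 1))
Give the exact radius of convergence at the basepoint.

The radius of convergence is 7/9.

Denominator factor (χ + 7/9): pole of order 1 at -7/9, modulus 7/9.
Denominator factor (χ + 1): pole of order 1 at -1, modulus 1.
The radius of convergence is the smallest modulus among the singular points: 7/9.


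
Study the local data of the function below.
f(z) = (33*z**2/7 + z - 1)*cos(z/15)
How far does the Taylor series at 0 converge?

The radius of convergence is infinite.

The factor cos(z/15) is entire and contributes no finite singular point.
The polynomial part has no poles.
No finite singular points: the Taylor series at 0 converges everywhere.


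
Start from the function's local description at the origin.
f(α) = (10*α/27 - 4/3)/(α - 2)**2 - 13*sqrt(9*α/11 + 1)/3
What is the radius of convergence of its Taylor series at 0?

The radius of convergence is 11/9.

Denominator factor (α - 2)^2: pole of order 2 at 2, modulus 2.
Branch term (-13/3)*sqrt(1 - α/(-11/9)): its argument vanishes at α = -11/9, a square-root branch point, modulus 11/9.
The radius of convergence is the smallest modulus among the singular points: 11/9.


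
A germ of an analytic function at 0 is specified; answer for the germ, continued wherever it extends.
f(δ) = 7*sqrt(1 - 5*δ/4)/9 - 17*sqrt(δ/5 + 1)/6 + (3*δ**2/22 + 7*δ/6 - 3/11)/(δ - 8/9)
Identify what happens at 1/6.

Denominator factors: δ - 8/9 = -13/18 at δ = 1/6 — none vanishes.
Branch term sqrt(1 - δ/(4/5)): argument at 1/6 is 19/24, nonzero, so 1/6 is not its branch point (a point on a principal cut is still regular for the continued germ).
Branch term sqrt(1 - δ/(-5)): argument at 1/6 is 31/30, nonzero, so 1/6 is not its branch point (a point on a principal cut is still regular for the continued germ).
So the germ continues analytically to 1/6.

The point is a regular point.


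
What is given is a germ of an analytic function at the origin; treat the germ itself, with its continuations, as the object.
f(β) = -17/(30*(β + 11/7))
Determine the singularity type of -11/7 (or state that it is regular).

The denominator factor β + 11/7 vanishes at -11/7 and appears to the power 1; the numerator there equals -17/30, nonzero, and no other factor vanishes.
Hence a pole whose order is the multiplicity, 1.

The point is a pole of order 1.


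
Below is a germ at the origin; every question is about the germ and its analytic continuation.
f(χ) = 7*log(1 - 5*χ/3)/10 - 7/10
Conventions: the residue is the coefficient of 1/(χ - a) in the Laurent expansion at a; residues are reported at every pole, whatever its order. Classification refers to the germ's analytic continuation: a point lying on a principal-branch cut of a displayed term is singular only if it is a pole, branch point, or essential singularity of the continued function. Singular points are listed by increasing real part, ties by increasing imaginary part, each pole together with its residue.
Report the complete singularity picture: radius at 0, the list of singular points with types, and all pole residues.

Radius of convergence at 0: 3/5.
At 3/5: a logarithmic branch point.

Branch term (7/10)*log(1 - χ/(3/5)): its argument vanishes at χ = 3/5, a logarithmic branch point, modulus 3/5.
The radius of convergence is the smallest modulus among the singular points: 3/5.


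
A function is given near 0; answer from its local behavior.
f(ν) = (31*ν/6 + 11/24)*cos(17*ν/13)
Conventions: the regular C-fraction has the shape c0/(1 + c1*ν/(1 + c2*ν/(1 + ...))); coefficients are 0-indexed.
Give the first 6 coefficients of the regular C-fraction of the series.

Taylor coefficients (expand at 0): a_0 = 11/24, a_1 = 31/6, a_2 = -3179/8112, a_3 = -8959/2028, a_4 = 918731/16451136, a_5 = 2589151/4112784.
c0 = a_0 = 11/24. Peel one level at a time: if S = 1 + c*ν/S' with S'(0) = 1, then c is the ν-coefficient of S and S' = c*ν/(S - 1).
S_1 = c0/f = 1 + (-124/11)*ν + (5232057/40898)*ν^2 + ...; c1 = -124/11.
S_2 = c1*ν/(S_1 - 1) = 1 + (5232057/461032)*ν + (1512064473/1756615744)*ν^2 + ...; c2 = 5232057/461032.
S_3 = c2*ν/(S_2 - 1) = 1 + (-3179/41912)*ν + (-50530205/10610611596)*ν^2 + ...; c3 = -3179/41912.
S_4 = c3*ν/(S_3 - 1) = 1 + (-985490/15696171)*ν + (-173400084486260/246369784061241)*ν^2 + ...; c4 = -985490/15696171.
S_5 = c4*ν/(S_4 - 1) = 1 + (-1935484814/172657881)*ν + ...; c5 = -1935484814/172657881.

The regular C-fraction coefficients are [11/24, -124/11, 5232057/461032, -3179/41912, -985490/15696171, -1935484814/172657881].


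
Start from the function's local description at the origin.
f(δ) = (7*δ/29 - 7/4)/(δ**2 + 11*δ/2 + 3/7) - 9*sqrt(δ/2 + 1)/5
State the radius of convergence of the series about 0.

Denominator factor (δ**2 + 11*δ/2 + 3/7): discriminant 799/28, real irrational roots -11/4 + (1/28)*sqrt(5593) and -11/4 - (1/28)*sqrt(5593); poles of order 1, moduli 11/4 - (1/28)*sqrt(5593) and 11/4 + (1/28)*sqrt(5593).
Branch term (-9/5)*sqrt(1 - δ/(-2)): its argument vanishes at δ = -2, a square-root branch point, modulus 2.
The radius of convergence is the smallest modulus among the singular points: 11/4 - (1/28)*sqrt(5593).

The radius of convergence is 11/4 - (1/28)*sqrt(5593).


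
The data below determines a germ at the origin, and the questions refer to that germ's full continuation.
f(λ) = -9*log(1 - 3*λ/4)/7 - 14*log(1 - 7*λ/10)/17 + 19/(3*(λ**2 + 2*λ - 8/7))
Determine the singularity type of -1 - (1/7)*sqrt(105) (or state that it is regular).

The point is a pole of order 1.

The denominator factor λ**2 + 2*λ - 8/7 vanishes at -1 - (1/7)*sqrt(105) and appears to the power 1; the numerator there equals 19/3, nonzero, and no other factor vanishes.
The branch terms are analytic at this point.
Hence a pole whose order is the multiplicity, 1.


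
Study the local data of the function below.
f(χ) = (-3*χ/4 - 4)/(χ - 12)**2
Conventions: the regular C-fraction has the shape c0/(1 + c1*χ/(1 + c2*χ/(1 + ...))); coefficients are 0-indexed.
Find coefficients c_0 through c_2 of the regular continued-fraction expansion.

Taylor coefficients (expand at 0): a_0 = -1/36, a_1 = -17/1728, a_2 = -5/3456.
c0 = a_0 = -1/36. Peel one level at a time: if S = 1 + c*χ/S' with S'(0) = 1, then c is the χ-coefficient of S and S' = c*χ/(S - 1).
S_1 = c0/f = 1 + (-17/48)*χ + (169/2304)*χ^2 + ...; c1 = -17/48.
S_2 = c1*χ/(S_1 - 1) = 1 + (169/816)*χ + ...; c2 = 169/816.

The regular C-fraction coefficients are [-1/36, -17/48, 169/816].


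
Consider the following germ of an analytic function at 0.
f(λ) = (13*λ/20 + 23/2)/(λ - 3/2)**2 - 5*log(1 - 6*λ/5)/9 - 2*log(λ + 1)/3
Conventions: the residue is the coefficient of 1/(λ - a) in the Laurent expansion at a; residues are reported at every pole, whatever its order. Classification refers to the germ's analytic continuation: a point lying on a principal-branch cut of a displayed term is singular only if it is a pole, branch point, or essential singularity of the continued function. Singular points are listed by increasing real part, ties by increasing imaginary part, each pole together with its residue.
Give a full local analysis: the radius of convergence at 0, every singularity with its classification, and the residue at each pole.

Radius of convergence at 0: 5/6.
At -1: a logarithmic branch point.
At 5/6: a logarithmic branch point.
At 3/2: a pole of order 2; residue 13/20.

Denominator factor (λ - 3/2)^2: pole of order 2 at 3/2, modulus 3/2.
Branch term (-5/9)*log(1 - λ/(5/6)): its argument vanishes at λ = 5/6, a logarithmic branch point, modulus 5/6.
Branch term (-2/3)*log(1 - λ/(-1)): its argument vanishes at λ = -1, a logarithmic branch point, modulus 1.
The radius of convergence is the smallest modulus among the singular points: 5/6.
The branch terms are analytic at 3/2 and contribute nothing to the residue; only the rational part matters.
At the order-2 pole 3/2 set g(λ) = (λ - (3/2))^2*(rational part) = 13*λ/20 + 23/2.
Order-2 pole: residue = g'(a); g'(3/2) = 13/20, so the residue is 13/20.
List the singular points by increasing real part (a conjugate pair: the negative imaginary part first).


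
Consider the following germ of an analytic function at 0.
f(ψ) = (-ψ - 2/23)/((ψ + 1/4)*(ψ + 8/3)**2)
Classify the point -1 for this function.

Denominator factors: ψ + 8/3 = 5/3 at ψ = -1; ψ + 1/4 = -3/4 at ψ = -1 — none vanishes.
So the germ continues analytically to -1.

The point is a regular point.


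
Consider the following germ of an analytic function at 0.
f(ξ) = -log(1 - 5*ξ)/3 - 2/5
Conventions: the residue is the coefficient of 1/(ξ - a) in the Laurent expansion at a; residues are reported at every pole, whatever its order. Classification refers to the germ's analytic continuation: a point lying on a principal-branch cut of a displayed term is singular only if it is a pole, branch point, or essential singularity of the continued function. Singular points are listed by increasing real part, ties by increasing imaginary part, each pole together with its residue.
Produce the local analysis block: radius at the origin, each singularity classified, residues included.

Branch term (-1/3)*log(1 - ξ/(1/5)): its argument vanishes at ξ = 1/5, a logarithmic branch point, modulus 1/5.
The radius of convergence is the smallest modulus among the singular points: 1/5.

Radius of convergence at 0: 1/5.
At 1/5: a logarithmic branch point.


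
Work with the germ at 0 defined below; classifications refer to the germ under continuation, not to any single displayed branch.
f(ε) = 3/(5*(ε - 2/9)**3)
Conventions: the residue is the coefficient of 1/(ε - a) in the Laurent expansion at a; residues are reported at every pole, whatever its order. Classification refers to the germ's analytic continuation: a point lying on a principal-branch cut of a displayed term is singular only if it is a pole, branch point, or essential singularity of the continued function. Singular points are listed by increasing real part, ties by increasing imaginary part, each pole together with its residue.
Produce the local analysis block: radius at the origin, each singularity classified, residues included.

Denominator factor (ε - 2/9)^3: pole of order 3 at 2/9, modulus 2/9.
The radius of convergence is the smallest modulus among the singular points: 2/9.
At the order-3 pole 2/9 set g(ε) = (ε - (2/9))^3*f(ε) = 3/5.
Order-3 pole: residue = g''(a)/2; g''(2/9) = 0, so the residue is 0.

Radius of convergence at 0: 2/9.
At 2/9: a pole of order 3; residue 0.


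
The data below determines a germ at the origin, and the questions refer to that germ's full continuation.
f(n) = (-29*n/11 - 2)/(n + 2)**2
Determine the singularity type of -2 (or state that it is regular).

The point is a pole of order 2.

The denominator factor n + 2 vanishes at -2 and appears to the power 2; the numerator there equals 36/11, nonzero, and no other factor vanishes.
Hence a pole whose order is the multiplicity, 2.


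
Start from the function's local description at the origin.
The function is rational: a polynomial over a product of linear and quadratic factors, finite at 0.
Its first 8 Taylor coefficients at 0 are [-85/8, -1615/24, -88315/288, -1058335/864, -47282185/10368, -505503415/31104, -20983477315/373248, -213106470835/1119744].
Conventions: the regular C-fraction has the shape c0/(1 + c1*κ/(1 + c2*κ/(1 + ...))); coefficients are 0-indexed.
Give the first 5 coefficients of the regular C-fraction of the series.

Taylor coefficients (read off): a_0 = -85/8, a_1 = -1615/24, a_2 = -88315/288, a_3 = -1058335/864, a_4 = -47282185/10368.
c0 = a_0 = -85/8. Peel one level at a time: if S = 1 + c*κ/S' with S'(0) = 1, then c is the κ-coefficient of S and S' = c*κ/(S - 1).
S_1 = c0/f = 1 + (-19/3)*κ + (45/4)*κ^2 + ...; c1 = -19/3.
S_2 = c1*κ/(S_1 - 1) = 1 + (135/76)*κ + (14805/5776)*κ^2 + ...; c2 = 135/76.
S_3 = c2*κ/(S_2 - 1) = 1 + (-329/228)*κ + (1/9)*κ^2 + ...; c3 = -329/228.
S_4 = c3*κ/(S_3 - 1) = 1 + (76/987)*κ + ...; c4 = 76/987.

The regular C-fraction coefficients are [-85/8, -19/3, 135/76, -329/228, 76/987].


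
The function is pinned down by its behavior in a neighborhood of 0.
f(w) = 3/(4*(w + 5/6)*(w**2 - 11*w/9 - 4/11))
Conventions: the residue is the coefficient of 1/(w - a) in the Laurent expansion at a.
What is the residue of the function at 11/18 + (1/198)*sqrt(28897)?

The factor w**2 - 11*w/9 - 4/11 splits as (w - a)(w - a') with a = 11/18 + (1/198)*sqrt(28897), a' = 11/18 - (1/198)*sqrt(28897). At the order-1 pole a set g(w) = (w - a)*f(w) = [3/(4*(w + 5/6))] / (w - a').
Simple pole: residue = g(a) at a = 11/18 + (1/198)*sqrt(28897), which is -891/3206 + (11583/4211081)*sqrt(28897).

The residue is -891/3206 + (11583/4211081)*sqrt(28897).


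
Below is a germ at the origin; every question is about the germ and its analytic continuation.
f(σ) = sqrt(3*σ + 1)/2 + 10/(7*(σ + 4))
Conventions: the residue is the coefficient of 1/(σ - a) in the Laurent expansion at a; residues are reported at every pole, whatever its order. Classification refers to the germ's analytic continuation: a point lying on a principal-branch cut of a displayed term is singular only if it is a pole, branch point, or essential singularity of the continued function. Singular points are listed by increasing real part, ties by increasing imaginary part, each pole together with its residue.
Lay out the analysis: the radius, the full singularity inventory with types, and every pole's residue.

Denominator factor (σ + 4): pole of order 1 at -4, modulus 4.
Branch term (1/2)*sqrt(1 - σ/(-1/3)): its argument vanishes at σ = -1/3, a square-root branch point, modulus 1/3.
The radius of convergence is the smallest modulus among the singular points: 1/3.
The branch term is analytic at -4 and contributes nothing to the residue; only the rational part matters.
At the order-1 pole -4 set g(σ) = (σ - (-4))*(rational part) = 10/7.
Simple pole: residue = g(a) at a = -4, which is 10/7.
List the singular points by increasing real part (a conjugate pair: the negative imaginary part first).

Radius of convergence at 0: 1/3.
At -4: a pole of order 1; residue 10/7.
At -1/3: an algebraic (square-root) branch point.


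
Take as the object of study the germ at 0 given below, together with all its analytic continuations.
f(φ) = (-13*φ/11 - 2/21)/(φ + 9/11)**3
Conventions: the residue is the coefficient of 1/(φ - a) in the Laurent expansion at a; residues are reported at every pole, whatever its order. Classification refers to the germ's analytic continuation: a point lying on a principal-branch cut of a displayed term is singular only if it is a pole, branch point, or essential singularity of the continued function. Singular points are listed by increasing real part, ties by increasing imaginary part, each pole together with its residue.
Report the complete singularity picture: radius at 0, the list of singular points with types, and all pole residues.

Radius of convergence at 0: 9/11.
At -9/11: a pole of order 3; residue 0.

Denominator factor (φ + 9/11)^3: pole of order 3 at -9/11, modulus 9/11.
The radius of convergence is the smallest modulus among the singular points: 9/11.
At the order-3 pole -9/11 set g(φ) = (φ - (-9/11))^3*f(φ) = -13*φ/11 - 2/21.
Order-3 pole: residue = g''(a)/2; g''(-9/11) = 0, so the residue is 0.


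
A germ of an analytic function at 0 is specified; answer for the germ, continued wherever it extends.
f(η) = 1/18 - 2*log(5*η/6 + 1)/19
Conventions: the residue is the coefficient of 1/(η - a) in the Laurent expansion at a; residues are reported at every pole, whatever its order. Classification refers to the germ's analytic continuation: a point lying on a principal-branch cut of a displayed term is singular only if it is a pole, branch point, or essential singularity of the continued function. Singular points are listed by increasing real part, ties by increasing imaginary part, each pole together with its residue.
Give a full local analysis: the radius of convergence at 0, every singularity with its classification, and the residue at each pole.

Branch term (-2/19)*log(1 - η/(-6/5)): its argument vanishes at η = -6/5, a logarithmic branch point, modulus 6/5.
The radius of convergence is the smallest modulus among the singular points: 6/5.

Radius of convergence at 0: 6/5.
At -6/5: a logarithmic branch point.


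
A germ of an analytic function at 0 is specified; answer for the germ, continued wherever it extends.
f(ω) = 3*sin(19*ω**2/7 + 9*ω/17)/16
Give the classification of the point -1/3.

The point is a regular point.

There is no denominator, hence no pole anywhere.
The factor sin(19*ω**2/7 + 9*ω/17) is entire.
So the germ continues analytically to -1/3.


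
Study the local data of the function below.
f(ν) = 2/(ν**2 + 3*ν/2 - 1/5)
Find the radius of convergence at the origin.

The radius of convergence is -3/4 + (1/20)*sqrt(305).

Denominator factor (ν**2 + 3*ν/2 - 1/5): discriminant 61/20, real irrational roots -3/4 + (1/20)*sqrt(305) and -3/4 - (1/20)*sqrt(305); poles of order 1, moduli -3/4 + (1/20)*sqrt(305) and 3/4 + (1/20)*sqrt(305).
The radius of convergence is the smallest modulus among the singular points: -3/4 + (1/20)*sqrt(305).


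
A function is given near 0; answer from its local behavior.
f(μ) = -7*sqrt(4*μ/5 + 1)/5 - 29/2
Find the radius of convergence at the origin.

The radius of convergence is 5/4.

Branch term (-7/5)*sqrt(1 - μ/(-5/4)): its argument vanishes at μ = -5/4, a square-root branch point, modulus 5/4.
The radius of convergence is the smallest modulus among the singular points: 5/4.


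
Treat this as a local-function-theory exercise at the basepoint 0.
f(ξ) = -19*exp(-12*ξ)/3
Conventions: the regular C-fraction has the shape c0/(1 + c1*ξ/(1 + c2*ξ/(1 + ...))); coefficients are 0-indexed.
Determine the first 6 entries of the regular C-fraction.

The regular C-fraction coefficients are [-19/3, 12, -6, 2, -2, 6/5].

Taylor coefficients (expand at 0): a_0 = -19/3, a_1 = 76, a_2 = -456, a_3 = 1824, a_4 = -5472, a_5 = 65664/5.
c0 = a_0 = -19/3. Peel one level at a time: if S = 1 + c*ξ/S' with S'(0) = 1, then c is the ξ-coefficient of S and S' = c*ξ/(S - 1).
S_1 = c0/f = 1 + (12)*ξ + (72)*ξ^2 + ...; c1 = 12.
S_2 = c1*ξ/(S_1 - 1) = 1 + (-6)*ξ + (12)*ξ^2 + ...; c2 = -6.
S_3 = c2*ξ/(S_2 - 1) = 1 + (2)*ξ + (4)*ξ^2 + ...; c3 = 2.
S_4 = c3*ξ/(S_3 - 1) = 1 + (-2)*ξ + (12/5)*ξ^2 + ...; c4 = -2.
S_5 = c4*ξ/(S_4 - 1) = 1 + (6/5)*ξ + ...; c5 = 6/5.


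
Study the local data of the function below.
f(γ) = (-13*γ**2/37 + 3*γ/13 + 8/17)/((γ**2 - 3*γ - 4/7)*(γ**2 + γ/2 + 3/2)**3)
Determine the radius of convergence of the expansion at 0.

Denominator factor (γ**2 + γ/2 + 3/2)^3: discriminant -23/4, complex-conjugate roots (-1/4) + ((1/4)*sqrt(23))*i and (-1/4) - ((1/4)*sqrt(23))*i; poles of order 3, moduli (1/2)*sqrt(6) and (1/2)*sqrt(6).
Denominator factor (γ**2 - 3*γ - 4/7): discriminant 79/7, real irrational roots 3/2 + (1/14)*sqrt(553) and 3/2 - (1/14)*sqrt(553); poles of order 1, moduli 3/2 + (1/14)*sqrt(553) and -3/2 + (1/14)*sqrt(553).
The radius of convergence is the smallest modulus among the singular points: -3/2 + (1/14)*sqrt(553).

The radius of convergence is -3/2 + (1/14)*sqrt(553).


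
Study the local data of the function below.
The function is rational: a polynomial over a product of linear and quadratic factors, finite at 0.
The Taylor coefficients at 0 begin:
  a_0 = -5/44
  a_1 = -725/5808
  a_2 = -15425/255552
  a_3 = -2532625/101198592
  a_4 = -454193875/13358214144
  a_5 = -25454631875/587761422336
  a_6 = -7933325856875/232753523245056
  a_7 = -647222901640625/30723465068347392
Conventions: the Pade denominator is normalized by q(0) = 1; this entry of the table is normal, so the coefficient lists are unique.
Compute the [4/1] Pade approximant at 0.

The Pade approximant has numerator coefficients [-5/44, 19101425/959257464, 189234175/1918514928, 1790711125/34533268704, -40021375/18836328384]; denominator coefficients [1, -203637055/159876244].

Taylor coefficients needed (read off): a_0 = -5/44, a_1 = -725/5808, a_2 = -15425/255552, a_3 = -2532625/101198592, a_4 = -454193875/13358214144, a_5 = -25454631875/587761422336.
Write the denominator as Q(k) = 1 + q1*k. Requiring Q*f - P = O(k^6) with deg P <= 4 kills the coefficients of k^5..k^5 in Q*f:
  k^5: a_5 + q1*a_4 = 0, i.e. -25454631875/587761422336 + (-454193875/13358214144)*q1 = 0.
Solving this linear system: q1 = -203637055/159876244.
The numerator is Q*f truncated at degree 4: P0 = a_0 = -5/44; P1 = a_1 + q1*a_0 = 19101425/959257464; P2 = a_2 + q1*a_1 = 189234175/1918514928; P3 = a_3 + q1*a_2 = 1790711125/34533268704; P4 = a_4 + q1*a_3 = -40021375/18836328384.


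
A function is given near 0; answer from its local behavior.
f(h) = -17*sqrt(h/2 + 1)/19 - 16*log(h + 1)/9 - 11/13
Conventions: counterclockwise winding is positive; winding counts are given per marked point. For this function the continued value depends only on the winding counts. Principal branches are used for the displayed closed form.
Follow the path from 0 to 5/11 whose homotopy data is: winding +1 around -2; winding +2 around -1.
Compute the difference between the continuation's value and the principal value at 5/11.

Continued minus principal equals ((51/209)*sqrt(66)) - ((64/9)*pi)*i.

The rational part is single-valued and drops out of the difference; each branch term changes only by its own monodromy.
(-17/19)*sqrt(1 - h/(-2)): winding +1 is odd, the square root flips sign, contributing -2*(-17/19)*sqrt(1 - (5/11)/(-2)) = -2*(-17/19)*sqrt(27/22) = (51/209)*sqrt(66).
(-16/9)*log(1 - h/(-1)): each positive loop around -1 adds 2*pi*i to the log, so winding +2 contributes (-16/9)*(2)*2*pi*i = -(64/9)*pi*i.
Summing the contributions at h = 5/11 gives ((51/209)*sqrt(66)) - ((64/9)*pi)*i.


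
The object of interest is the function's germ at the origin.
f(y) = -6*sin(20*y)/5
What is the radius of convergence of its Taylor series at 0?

The radius of convergence is infinite.

The factor sin(20*y) is entire and contributes no finite singular point.
The polynomial part has no poles.
No finite singular points: the Taylor series at 0 converges everywhere.


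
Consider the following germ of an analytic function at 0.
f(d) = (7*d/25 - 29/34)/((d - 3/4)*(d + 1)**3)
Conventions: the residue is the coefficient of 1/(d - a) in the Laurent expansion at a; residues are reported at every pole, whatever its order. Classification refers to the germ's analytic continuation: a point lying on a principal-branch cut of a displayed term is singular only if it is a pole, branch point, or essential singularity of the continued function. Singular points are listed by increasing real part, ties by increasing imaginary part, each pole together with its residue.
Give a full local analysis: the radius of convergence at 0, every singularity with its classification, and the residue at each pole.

Denominator factor (d - 3/4): pole of order 1 at 3/4, modulus 3/4.
Denominator factor (d + 1)^3: pole of order 3 at -1, modulus 1.
The radius of convergence is the smallest modulus among the singular points: 3/4.
At the order-3 pole -1 set g(d) = (d - (-1))^3*f(d) = (7*d/25 - 29/34)/(d - 3/4).
Order-3 pole: residue = g''(a)/2; g''(-1) = 34976/145775, so the residue is 17488/145775.
At the order-1 pole 3/4 set g(d) = (d - (3/4))*f(d) = (7*d/25 - 29/34)/(d + 1)**3.
Simple pole: residue = g(a) at a = 3/4, which is -17488/145775.
List the singular points by increasing real part (a conjugate pair: the negative imaginary part first).

Radius of convergence at 0: 3/4.
At -1: a pole of order 3; residue 17488/145775.
At 3/4: a pole of order 1; residue -17488/145775.
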